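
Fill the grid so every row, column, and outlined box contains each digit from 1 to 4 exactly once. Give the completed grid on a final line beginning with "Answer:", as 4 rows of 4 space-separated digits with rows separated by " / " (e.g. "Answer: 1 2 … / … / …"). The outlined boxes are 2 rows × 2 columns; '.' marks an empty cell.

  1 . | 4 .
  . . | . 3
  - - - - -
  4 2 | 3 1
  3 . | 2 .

Step 1. [r2c1∈{2}] only 2 remains possible at r2c1. So r2c1=2.
Step 2. [r1c4∈{2}] only 2 remains possible at r1c4. So r1c4=2.
Step 3. [r4c4∈{4}] r4c4 is down to just 4. So r4c4=4.
Step 4. [r2c3∈{1}] only 1 remains possible at r2c3 ⇒ r2c3=1.
Step 5. [r1c2∈{3}] r1c2 is down to just 3 ⇒ r1c2=3.
Step 6. [r2c2∈{4}] only 4 remains possible at r2c2. So r2c2=4.
Step 7. [r4c2∈{1}] r4c2 is down to just 1. So r4c2=1.

Answer: 1 3 4 2 / 2 4 1 3 / 4 2 3 1 / 3 1 2 4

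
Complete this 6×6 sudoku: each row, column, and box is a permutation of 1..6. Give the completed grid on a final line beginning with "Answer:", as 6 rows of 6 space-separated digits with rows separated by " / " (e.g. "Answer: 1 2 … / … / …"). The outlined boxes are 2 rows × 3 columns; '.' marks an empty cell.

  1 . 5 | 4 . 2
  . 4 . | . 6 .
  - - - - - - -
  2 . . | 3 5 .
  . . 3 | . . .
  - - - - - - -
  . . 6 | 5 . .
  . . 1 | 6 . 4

Step 1. [r4c1∈{4,5,6}] in col 1, 6 fits only at r4c1, so r4c1=6.
Step 2. [r4c6∈{1}] r4c6 is down to just 1 ⇒ r4c6=1.
Step 3. [r5c6∈{3}] r5c6's peers cover all but 3, so r5c6=3.
Step 4. [r6c5∈{2}] r6c5 has the single candidate 2 ⇒ r6c5=2.
Step 5. [r6c1∈{3,5}] r6c1 is the only open cell in col 1 admitting 5. So r6c1=5.
Step 6. [r1c2∈{3,6}] 6 has one home in row 1: r1c2. So r1c2=6.
Step 7. [r2c6∈{5}] nothing but 5 survives at r2c6. So r2c6=5.
Step 8. [r3c2∈{1}] r3c2's peers cover all but 1 ⇒ r3c2=1.
Step 9. [r2c1∈{3}] r2c1's peers cover all but 3 ⇒ r2c1=3.
Step 10. [r4c4∈{2}] r4c4 is down to just 2. So r4c4=2.
Step 11. [r4c5∈{4}] r4c5 is down to just 4 ⇒ r4c5=4.
Step 12. [r5c1∈{4}] r5c1 is down to just 4 ⇒ r5c1=4.
Step 13. [r5c2∈{2}] nothing but 2 survives at r5c2 ⇒ r5c2=2.
Step 14. [r1c5∈{3}] r1c5's peers cover all but 3, so r1c5=3.
Step 15. [r5c5∈{1}] only 1 remains possible at r5c5 ⇒ r5c5=1.
Step 16. [r3c6∈{6}] r3c6 is down to just 6. So r3c6=6.
Step 17. [r2c4∈{1}] only 1 remains possible at r2c4. So r2c4=1.
Step 18. [r3c3∈{4}] r3c3 is down to just 4, so r3c3=4.
Step 19. [r4c2∈{5}] only 5 remains possible at r4c2, so r4c2=5.
Step 20. [r2c3∈{2}] r2c3's peers cover all but 2. So r2c3=2.
Step 21. [r6c2∈{3}] r6c2 has the single candidate 3 ⇒ r6c2=3.

Answer: 1 6 5 4 3 2 / 3 4 2 1 6 5 / 2 1 4 3 5 6 / 6 5 3 2 4 1 / 4 2 6 5 1 3 / 5 3 1 6 2 4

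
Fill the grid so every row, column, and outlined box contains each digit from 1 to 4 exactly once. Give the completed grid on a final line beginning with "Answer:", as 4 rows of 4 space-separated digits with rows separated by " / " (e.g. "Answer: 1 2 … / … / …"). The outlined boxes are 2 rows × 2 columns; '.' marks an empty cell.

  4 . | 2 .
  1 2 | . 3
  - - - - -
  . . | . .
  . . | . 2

Step 1. [r4c1∈{3}] only 3 remains possible at r4c1. So r4c1=3.
Step 2. [r3c4∈{1,4}] 4 has one home in col 4: r3c4 ⇒ r3c4=4.
Step 3. [r4c3∈{1}] r4c3's peers cover all but 1. So r4c3=1.
Step 4. [r2c3∈{4}] only 4 remains possible at r2c3 ⇒ r2c3=4.
Step 5. [r4c2∈{4}] nothing but 4 survives at r4c2 ⇒ r4c2=4.
Step 6. [r1c2∈{3}] r1c2's peers cover all but 3. So r1c2=3.
Step 7. [r3c3∈{3}] r3c3 is down to just 3 ⇒ r3c3=3.
Step 8. [r1c4∈{1}] r1c4 has the single candidate 1 ⇒ r1c4=1.
Step 9. [r3c2∈{1}] r3c2 has the single candidate 1 ⇒ r3c2=1.
Step 10. [r3c1∈{2}] r3c1 is down to just 2 ⇒ r3c1=2.

Answer: 4 3 2 1 / 1 2 4 3 / 2 1 3 4 / 3 4 1 2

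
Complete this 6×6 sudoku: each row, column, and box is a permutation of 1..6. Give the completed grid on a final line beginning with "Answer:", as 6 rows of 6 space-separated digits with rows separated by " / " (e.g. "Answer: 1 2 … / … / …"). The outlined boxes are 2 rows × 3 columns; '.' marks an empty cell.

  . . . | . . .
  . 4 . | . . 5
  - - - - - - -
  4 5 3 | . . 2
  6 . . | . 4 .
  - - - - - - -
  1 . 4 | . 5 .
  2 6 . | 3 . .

Step 1. [r6c5∈{1}] r6c5 is down to just 1 ⇒ r6c5=1.
Step 2. [r3c4∈{1,6}] in row 3, 1 fits only at r3c4 ⇒ r3c4=1.
Step 3. [r2c3∈{1,2,6}] row 2 places 1 nowhere but r2c3, so r2c3=1.
Step 4. [r1c3∈{2,5,6}] col 3 places 6 nowhere but r1c3. So r1c3=6.
Step 5. [r1c2∈{2,3}] box 1 places 2 nowhere but r1c2. So r1c2=2.
Step 6. [r1c5∈{3}] r1c5 is down to just 3. So r1c5=3.
Step 7. [r2c5∈{2,6}] 2 has one home in col 5: r2c5 ⇒ r2c5=2.
Step 8. [r1c4∈{4}] only 4 remains possible at r1c4 ⇒ r1c4=4.
Step 9. [r5c4∈{2,6}] 2 has one home in row 5: r5c4. So r5c4=2.
Step 10. [r1c1∈{5}] r1c1 is down to just 5, so r1c1=5.
Step 11. [r3c5∈{6}] r3c5 is down to just 6. So r3c5=6.
Step 12. [r6c3∈{5}] r6c3 is down to just 5, so r6c3=5.
Step 13. [r2c1∈{3}] r2c1's peers cover all but 3. So r2c1=3.
Step 14. [r4c3∈{2}] r4c3 has the single candidate 2, so r4c3=2.
Step 15. [r2c4∈{6}] r2c4 is down to just 6 ⇒ r2c4=6.
Step 16. [r5c6∈{6}] only 6 remains possible at r5c6. So r5c6=6.
Step 17. [r1c6∈{1}] r1c6's peers cover all but 1, so r1c6=1.
Step 18. [r6c6∈{4}] nothing but 4 survives at r6c6. So r6c6=4.
Step 19. [r4c6∈{3}] r4c6 is down to just 3, so r4c6=3.
Step 20. [r4c2∈{1}] r4c2 has the single candidate 1. So r4c2=1.
Step 21. [r4c4∈{5}] r4c4 is down to just 5, so r4c4=5.
Step 22. [r5c2∈{3}] r5c2 has the single candidate 3, so r5c2=3.

Answer: 5 2 6 4 3 1 / 3 4 1 6 2 5 / 4 5 3 1 6 2 / 6 1 2 5 4 3 / 1 3 4 2 5 6 / 2 6 5 3 1 4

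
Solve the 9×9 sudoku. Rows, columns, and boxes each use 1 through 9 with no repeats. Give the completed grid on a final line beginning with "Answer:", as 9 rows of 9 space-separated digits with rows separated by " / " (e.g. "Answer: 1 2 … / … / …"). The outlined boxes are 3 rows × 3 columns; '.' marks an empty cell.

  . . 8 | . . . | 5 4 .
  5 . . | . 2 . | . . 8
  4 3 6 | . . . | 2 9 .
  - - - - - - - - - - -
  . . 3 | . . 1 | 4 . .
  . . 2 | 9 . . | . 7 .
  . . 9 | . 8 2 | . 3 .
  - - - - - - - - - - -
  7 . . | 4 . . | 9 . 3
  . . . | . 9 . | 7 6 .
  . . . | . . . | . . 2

Step 1. [r2c8∈{1}] r2c8's peers cover all but 1, so r2c8=1.
Step 2. [r6c2∈{1,4,5,6,7}] r6c2 is the only open cell in row 6 admitting 4 ⇒ r6c2=4.
Step 3. [r6c4∈{5,6,7}] row 6 places 7 nowhere but r6c4. So r6c4=7.
Step 4. [r7c2∈{1,2,5,6,8}] r7c2 is the only open cell in row 7 admitting 2 ⇒ r7c2=2.
Step 5. [r6c9∈{1,5,6}] r6c9 is the only open cell in row 6 admitting 5, so r6c9=5.
Step 6. [r4c2∈{5,6,7,8}] r4c2 is the only open cell in row 4 admitting 7. So r4c2=7.
Step 7. [r5c2∈{1,5,6,8}] across box 4, 5 lands solely at r5c2. So r5c2=5.
Step 8. [r9c2∈{1,6,8,9}] r9c2 is the only open cell in col 2 admitting 6, so r9c2=6.
Step 9. [r8c2∈{1,8}] r8c2 is the only open cell in col 2 admitting 8, so r8c2=8.
Step 10. [r2c6∈{3,4,6,7,9}] row 2 places 4 nowhere but r2c6. So r2c6=4.
Step 11. [r1c6∈{3,6,7,9}] r1c6 is the only open cell in col 6 admitting 9 ⇒ r1c6=9.
Step 12. [r3c9∈{7}] r3c9's peers cover all but 7 ⇒ r3c9=7.
Step 13. [r1c9∈{6}] nothing but 6 survives at r1c9 ⇒ r1c9=6.
Step 14. [r9c6∈{3,5,7,8}] in col 6, 7 fits only at r9c6 ⇒ r9c6=7.
Step 15. [r5c9∈{1}] r5c9 has the single candidate 1. So r5c9=1.
Step 16. [r9c7∈{1,8}] across col 7, 1 lands solely at r9c7. So r9c7=1.
Step 17. [r8c4∈{1,2,3,5}] r8c4 is the only open cell in row 8 admitting 2 ⇒ r8c4=2.
Step 18. [r7c5∈{1,5,6}] 1 has one home in box 8: r7c5, so r7c5=1.
Step 19. [r3c5∈{5}] nothing but 5 survives at r3c5. So r3c5=5.
Step 20. [r9c5∈{3}] only 3 remains possible at r9c5 ⇒ r9c5=3.
Step 21. [r4c5∈{6}] r4c5's peers cover all but 6, so r4c5=6.
Step 22. [r7c3∈{5}] r7c3 has the single candidate 5, so r7c3=5.
Step 23. [r7c8∈{8}] r7c8 is down to just 8 ⇒ r7c8=8.
Step 24. [r6c1∈{1,6}] in row 6, 1 fits only at r6c1. So r6c1=1.
Step 25. [r9c4∈{5,8}] 8 has one home in row 9: r9c4, so r9c4=8.
Step 26. [r1c4∈{1,3}] in row 1, 3 fits only at r1c4. So r1c4=3.
Step 27. [r5c1∈{6,8}] r5c1 is the only open cell in col 1 admitting 6 ⇒ r5c1=6.
Step 28. [r8c9∈{4}] only 4 remains possible at r8c9 ⇒ r8c9=4.
Step 29. [r3c6∈{8}] r3c6 has the single candidate 8 ⇒ r3c6=8.
Step 30. [r5c7∈{8}] nothing but 8 survives at r5c7, so r5c7=8.
Step 31. [r2c4∈{6}] r2c4 has the single candidate 6 ⇒ r2c4=6.
Step 32. [r7c6∈{6}] nothing but 6 survives at r7c6, so r7c6=6.
Step 33. [r4c8∈{2}] nothing but 2 survives at r4c8 ⇒ r4c8=2.
Step 34. [r1c1∈{2}] r1c1 is down to just 2 ⇒ r1c1=2.
Step 35. [r8c3∈{1}] nothing but 1 survives at r8c3. So r8c3=1.
Step 36. [r9c8∈{5}] r9c8 has the single candidate 5 ⇒ r9c8=5.
Step 37. [r2c2∈{9}] r2c2's peers cover all but 9. So r2c2=9.
Step 38. [r4c1∈{8}] r4c1 has the single candidate 8. So r4c1=8.
Step 39. [r9c1∈{9}] r9c1 has the single candidate 9. So r9c1=9.
Step 40. [r4c9∈{9}] only 9 remains possible at r4c9. So r4c9=9.
Step 41. [r8c1∈{3}] r8c1's peers cover all but 3, so r8c1=3.
Step 42. [r8c6∈{5}] only 5 remains possible at r8c6 ⇒ r8c6=5.
Step 43. [r2c7∈{3}] r2c7 has the single candidate 3, so r2c7=3.
Step 44. [r5c6∈{3}] r5c6's peers cover all but 3, so r5c6=3.
Step 45. [r1c5∈{7}] r1c5 is down to just 7 ⇒ r1c5=7.
Step 46. [r2c3∈{7}] r2c3 is down to just 7. So r2c3=7.
Step 47. [r5c5∈{4}] r5c5 is down to just 4 ⇒ r5c5=4.
Step 48. [r4c4∈{5}] r4c4 has the single candidate 5 ⇒ r4c4=5.
Step 49. [r3c4∈{1}] only 1 remains possible at r3c4 ⇒ r3c4=1.
Step 50. [r1c2∈{1}] nothing but 1 survives at r1c2, so r1c2=1.
Step 51. [r9c3∈{4}] nothing but 4 survives at r9c3 ⇒ r9c3=4.
Step 52. [r6c7∈{6}] r6c7's peers cover all but 6 ⇒ r6c7=6.

Answer: 2 1 8 3 7 9 5 4 6 / 5 9 7 6 2 4 3 1 8 / 4 3 6 1 5 8 2 9 7 / 8 7 3 5 6 1 4 2 9 / 6 5 2 9 4 3 8 7 1 / 1 4 9 7 8 2 6 3 5 / 7 2 5 4 1 6 9 8 3 / 3 8 1 2 9 5 7 6 4 / 9 6 4 8 3 7 1 5 2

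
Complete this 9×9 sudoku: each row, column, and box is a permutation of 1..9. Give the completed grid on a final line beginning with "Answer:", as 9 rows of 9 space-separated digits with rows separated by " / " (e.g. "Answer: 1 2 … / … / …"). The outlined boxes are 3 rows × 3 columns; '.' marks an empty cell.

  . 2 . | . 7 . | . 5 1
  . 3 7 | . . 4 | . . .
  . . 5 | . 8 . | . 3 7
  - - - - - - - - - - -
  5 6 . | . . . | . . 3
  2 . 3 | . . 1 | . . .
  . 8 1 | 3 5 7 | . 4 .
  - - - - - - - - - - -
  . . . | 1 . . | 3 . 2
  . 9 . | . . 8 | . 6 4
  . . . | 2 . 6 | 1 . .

Step 1. [r6c7∈{2,6,9}] in row 6, 2 fits only at r6c7, so r6c7=2.
Step 2. [r6c1∈{9}] r6c1's peers cover all but 9, so r6c1=9.
Step 3. [r1c3∈{4,6,8,9}] r1c3 is the only open cell in col 3 admitting 9 ⇒ r1c3=9.
Step 4. [r1c4∈{6}] r1c4 has the single candidate 6. So r1c4=6.
Step 5. [r3c4∈{9}] r3c4 has the single candidate 9 ⇒ r3c4=9.
Step 6. [r4c3∈{4}] only 4 remains possible at r4c3 ⇒ r4c3=4.
Step 7. [r9c3∈{8}] r9c3's peers cover all but 8 ⇒ r9c3=8.
Step 8. [r7c8∈{7,8,9}] r7c8 is the only open cell in row 7 admitting 8. So r7c8=8.
Step 9. [r8c1∈{1,3,7}] across row 8, 1 lands solely at r8c1 ⇒ r8c1=1.
Step 10. [r5c2∈{7}] r5c2 is down to just 7, so r5c2=7.
Step 11. [r5c8∈{9}] nothing but 9 survives at r5c8, so r5c8=9.
Step 12. [r9c9∈{5,9}] across box 9, 9 lands solely at r9c9, so r9c9=9.
Step 13. [r5c5∈{4,6}] col 5 places 6 nowhere but r5c5. So r5c5=6.
Step 14. [r9c8∈{7}] r9c8's peers cover all but 7 ⇒ r9c8=7.
Step 15. [r7c6∈{5,9}] across col 6, 5 lands solely at r7c6. So r7c6=5.
Step 16. [r7c2∈{4}] only 4 remains possible at r7c2 ⇒ r7c2=4.
Step 17. [r2c7∈{6,8,9}] in row 2, 9 fits only at r2c7, so r2c7=9.
Step 18. [r3c7∈{4,6}] r3c7 is the only open cell in col 7 admitting 6, so r3c7=6.
Step 19. [r2c9∈{8}] r2c9 has the single candidate 8, so r2c9=8.
Step 20. [r3c6∈{2}] nothing but 2 survives at r3c6. So r3c6=2.
Step 21. [r4c4∈{8}] only 8 remains possible at r4c4, so r4c4=8.
Step 22. [r8c5∈{3}] nothing but 3 survives at r8c5 ⇒ r8c5=3.
Step 23. [r5c9∈{5}] r5c9 has the single candidate 5 ⇒ r5c9=5.
Step 24. [r4c5∈{2,9}] 2 has one home in row 4: r4c5. So r4c5=2.
Step 25. [r7c1∈{6,7}] in row 7, 7 fits only at r7c1. So r7c1=7.
Step 26. [r1c7∈{4}] r1c7 is down to just 4, so r1c7=4.
Step 27. [r3c1∈{4}] only 4 remains possible at r3c1. So r3c1=4.
Step 28. [r5c7∈{8}] r5c7 is down to just 8 ⇒ r5c7=8.
Step 29. [r8c3∈{2}] only 2 remains possible at r8c3 ⇒ r8c3=2.
Step 30. [r8c4∈{7}] nothing but 7 survives at r8c4. So r8c4=7.
Step 31. [r9c2∈{5}] r9c2's peers cover all but 5. So r9c2=5.
Step 32. [r7c3∈{6}] only 6 remains possible at r7c3, so r7c3=6.
Step 33. [r7c5∈{9}] r7c5 is down to just 9, so r7c5=9.
Step 34. [r1c6∈{3}] only 3 remains possible at r1c6. So r1c6=3.
Step 35. [r3c2∈{1}] r3c2 has the single candidate 1 ⇒ r3c2=1.
Step 36. [r9c5∈{4}] nothing but 4 survives at r9c5, so r9c5=4.
Step 37. [r6c9∈{6}] nothing but 6 survives at r6c9, so r6c9=6.
Step 38. [r2c4∈{5}] only 5 remains possible at r2c4. So r2c4=5.
Step 39. [r2c1∈{6}] r2c1 is down to just 6 ⇒ r2c1=6.
Step 40. [r4c7∈{7}] r4c7 has the single candidate 7, so r4c7=7.
Step 41. [r2c8∈{2}] only 2 remains possible at r2c8. So r2c8=2.
Step 42. [r2c5∈{1}] only 1 remains possible at r2c5, so r2c5=1.
Step 43. [r1c1∈{8}] r1c1 is down to just 8, so r1c1=8.
Step 44. [r8c7∈{5}] only 5 remains possible at r8c7. So r8c7=5.
Step 45. [r4c8∈{1}] nothing but 1 survives at r4c8, so r4c8=1.
Step 46. [r5c4∈{4}] nothing but 4 survives at r5c4 ⇒ r5c4=4.
Step 47. [r9c1∈{3}] r9c1 has the single candidate 3. So r9c1=3.
Step 48. [r4c6∈{9}] r4c6's peers cover all but 9 ⇒ r4c6=9.

Answer: 8 2 9 6 7 3 4 5 1 / 6 3 7 5 1 4 9 2 8 / 4 1 5 9 8 2 6 3 7 / 5 6 4 8 2 9 7 1 3 / 2 7 3 4 6 1 8 9 5 / 9 8 1 3 5 7 2 4 6 / 7 4 6 1 9 5 3 8 2 / 1 9 2 7 3 8 5 6 4 / 3 5 8 2 4 6 1 7 9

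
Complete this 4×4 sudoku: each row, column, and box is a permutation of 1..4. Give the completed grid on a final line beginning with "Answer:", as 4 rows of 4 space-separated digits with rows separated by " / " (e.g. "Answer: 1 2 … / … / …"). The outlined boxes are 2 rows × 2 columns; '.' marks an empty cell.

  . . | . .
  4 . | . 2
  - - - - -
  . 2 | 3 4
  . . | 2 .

Step 1. [r2c2∈{1,3}] r2c2 is the only open cell in row 2 admitting 3 ⇒ r2c2=3.
Step 2. [r1c2∈{1}] r1c2 has the single candidate 1 ⇒ r1c2=1.
Step 3. [r3c1∈{1}] nothing but 1 survives at r3c1. So r3c1=1.
Step 4. [r1c4∈{3}] only 3 remains possible at r1c4. So r1c4=3.
Step 5. [r4c2∈{4}] r4c2 is down to just 4 ⇒ r4c2=4.
Step 6. [r2c3∈{1}] nothing but 1 survives at r2c3. So r2c3=1.
Step 7. [r4c1∈{3}] r4c1 has the single candidate 3. So r4c1=3.
Step 8. [r4c4∈{1}] nothing but 1 survives at r4c4, so r4c4=1.
Step 9. [r1c3∈{4}] r1c3's peers cover all but 4, so r1c3=4.
Step 10. [r1c1∈{2}] only 2 remains possible at r1c1. So r1c1=2.

Answer: 2 1 4 3 / 4 3 1 2 / 1 2 3 4 / 3 4 2 1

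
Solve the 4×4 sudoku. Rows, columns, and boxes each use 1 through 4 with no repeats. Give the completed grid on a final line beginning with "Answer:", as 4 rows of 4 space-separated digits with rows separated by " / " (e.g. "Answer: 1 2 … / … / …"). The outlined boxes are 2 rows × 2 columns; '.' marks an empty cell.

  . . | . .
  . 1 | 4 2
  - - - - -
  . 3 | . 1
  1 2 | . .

Step 1. [r1c4∈{3}] only 3 remains possible at r1c4. So r1c4=3.
Step 2. [r1c2∈{4}] only 4 remains possible at r1c2 ⇒ r1c2=4.
Step 3. [r1c3∈{1}] only 1 remains possible at r1c3. So r1c3=1.
Step 4. [r1c1∈{2}] nothing but 2 survives at r1c1. So r1c1=2.
Step 5. [r2c1∈{3}] only 3 remains possible at r2c1. So r2c1=3.
Step 6. [r3c1∈{4}] only 4 remains possible at r3c1. So r3c1=4.
Step 7. [r4c4∈{4}] only 4 remains possible at r4c4 ⇒ r4c4=4.
Step 8. [r4c3∈{3}] r4c3's peers cover all but 3 ⇒ r4c3=3.
Step 9. [r3c3∈{2}] r3c3 has the single candidate 2. So r3c3=2.

Answer: 2 4 1 3 / 3 1 4 2 / 4 3 2 1 / 1 2 3 4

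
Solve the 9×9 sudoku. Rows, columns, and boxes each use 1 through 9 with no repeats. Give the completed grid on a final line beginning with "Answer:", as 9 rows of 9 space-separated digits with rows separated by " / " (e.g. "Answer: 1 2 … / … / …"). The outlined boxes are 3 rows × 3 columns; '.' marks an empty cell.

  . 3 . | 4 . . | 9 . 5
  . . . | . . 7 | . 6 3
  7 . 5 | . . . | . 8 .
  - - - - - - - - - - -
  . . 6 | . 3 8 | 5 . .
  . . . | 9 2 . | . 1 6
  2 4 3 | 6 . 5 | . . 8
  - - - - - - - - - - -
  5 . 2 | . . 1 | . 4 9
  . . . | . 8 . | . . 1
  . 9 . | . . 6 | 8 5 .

Step 1. [r7c5∈{7}] only 7 remains possible at r7c5, so r7c5=7.
Step 2. [r8c8∈{2,3,7}] across col 8, 3 lands solely at r8c8. So r8c8=3.
Step 3. [r2c4∈{1,2,5,8}] across col 4, 8 lands solely at r2c4, so r2c4=8.
Step 4. [r6c7∈{7}] r6c7 has the single candidate 7 ⇒ r6c7=7.
Step 5. [r6c5∈{1}] r6c5 is down to just 1. So r6c5=1.
Step 6. [r1c6∈{2}] only 2 remains possible at r1c6. So r1c6=2.
Step 7. [r2c3∈{1,4,9}] col 3 places 9 nowhere but r2c3. So r2c3=9.
Step 8. [r2c1∈{1,4}] across box 1, 4 lands solely at r2c1 ⇒ r2c1=4.
Step 9. [r8c1∈{6}] r8c1's peers cover all but 6, so r8c1=6.
Step 10. [r8c2∈{7}] r8c2 is down to just 7 ⇒ r8c2=7.
Step 11. [r8c7∈{2}] nothing but 2 survives at r8c7 ⇒ r8c7=2.
Step 12. [r4c2∈{1}] r4c2 is down to just 1, so r4c2=1.
Step 13. [r4c9∈{2,4}] in row 4, 4 fits only at r4c9, so r4c9=4.
Step 14. [r5c1∈{8}] r5c1 has the single candidate 8 ⇒ r5c1=8.
Step 15. [r3c2∈{2,6}] in col 2, 6 fits only at r3c2, so r3c2=6.
Step 16. [r3c4∈{1,3}] across col 4, 1 lands solely at r3c4, so r3c4=1.
Step 17. [r8c3∈{4}] r8c3's peers cover all but 4 ⇒ r8c3=4.
Step 18. [r1c1∈{1}] r1c1 has the single candidate 1 ⇒ r1c1=1.
Step 19. [r4c1∈{9}] r4c1 is down to just 9, so r4c1=9.
Step 20. [r3c5∈{9}] r3c5 is down to just 9, so r3c5=9.
Step 21. [r9c1∈{3}] r9c1 is down to just 3, so r9c1=3.
Step 22. [r3c6∈{3}] r3c6's peers cover all but 3 ⇒ r3c6=3.
Step 23. [r9c3∈{1}] r9c3 is down to just 1 ⇒ r9c3=1.
Step 24. [r2c5∈{5}] r2c5 is down to just 5. So r2c5=5.
Step 25. [r2c7∈{1}] nothing but 1 survives at r2c7. So r2c7=1.
Step 26. [r8c6∈{9}] only 9 remains possible at r8c6 ⇒ r8c6=9.
Step 27. [r1c5∈{6}] r1c5 is down to just 6, so r1c5=6.
Step 28. [r5c3∈{7}] nothing but 7 survives at r5c3, so r5c3=7.
Step 29. [r5c2∈{5}] r5c2 has the single candidate 5. So r5c2=5.
Step 30. [r3c9∈{2}] nothing but 2 survives at r3c9, so r3c9=2.
Step 31. [r9c4∈{2}] r9c4's peers cover all but 2 ⇒ r9c4=2.
Step 32. [r1c3∈{8}] r1c3 has the single candidate 8 ⇒ r1c3=8.
Step 33. [r2c2∈{2}] r2c2's peers cover all but 2 ⇒ r2c2=2.
Step 34. [r9c9∈{7}] r9c9 has the single candidate 7. So r9c9=7.
Step 35. [r6c8∈{9}] r6c8 is down to just 9, so r6c8=9.
Step 36. [r1c8∈{7}] r1c8 is down to just 7, so r1c8=7.
Step 37. [r7c7∈{6}] r7c7 is down to just 6 ⇒ r7c7=6.
Step 38. [r5c6∈{4}] only 4 remains possible at r5c6, so r5c6=4.
Step 39. [r3c7∈{4}] nothing but 4 survives at r3c7. So r3c7=4.
Step 40. [r9c5∈{4}] only 4 remains possible at r9c5. So r9c5=4.
Step 41. [r4c4∈{7}] r4c4's peers cover all but 7 ⇒ r4c4=7.
Step 42. [r5c7∈{3}] only 3 remains possible at r5c7. So r5c7=3.
Step 43. [r7c2∈{8}] r7c2's peers cover all but 8, so r7c2=8.
Step 44. [r7c4∈{3}] r7c4 has the single candidate 3 ⇒ r7c4=3.
Step 45. [r4c8∈{2}] r4c8 has the single candidate 2 ⇒ r4c8=2.
Step 46. [r8c4∈{5}] only 5 remains possible at r8c4. So r8c4=5.

Answer: 1 3 8 4 6 2 9 7 5 / 4 2 9 8 5 7 1 6 3 / 7 6 5 1 9 3 4 8 2 / 9 1 6 7 3 8 5 2 4 / 8 5 7 9 2 4 3 1 6 / 2 4 3 6 1 5 7 9 8 / 5 8 2 3 7 1 6 4 9 / 6 7 4 5 8 9 2 3 1 / 3 9 1 2 4 6 8 5 7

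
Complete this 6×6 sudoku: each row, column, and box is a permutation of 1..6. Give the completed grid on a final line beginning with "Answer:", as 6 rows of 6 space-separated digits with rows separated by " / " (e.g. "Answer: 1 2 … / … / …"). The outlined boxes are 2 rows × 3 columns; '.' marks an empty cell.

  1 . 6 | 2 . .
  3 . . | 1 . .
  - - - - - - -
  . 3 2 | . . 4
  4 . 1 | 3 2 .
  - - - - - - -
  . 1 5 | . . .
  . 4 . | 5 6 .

Step 1. [r1c2∈{5}] r1c2's peers cover all but 5, so r1c2=5.
Step 2. [r1c5∈{3,4}] 4 has one home in row 1: r1c5. So r1c5=4.
Step 3. [r4c6∈{5,6}] 5 has one home in row 4: r4c6, so r4c6=5.
Step 4. [r1c6∈{3}] nothing but 3 survives at r1c6. So r1c6=3.
Step 5. [r5c6∈{2}] r5c6 has the single candidate 2. So r5c6=2.
Step 6. [r5c1∈{6}] nothing but 6 survives at r5c1, so r5c1=6.
Step 7. [r2c5∈{5}] nothing but 5 survives at r2c5 ⇒ r2c5=5.
Step 8. [r6c6∈{1}] r6c6's peers cover all but 1, so r6c6=1.
Step 9. [r3c5∈{1}] r3c5 has the single candidate 1 ⇒ r3c5=1.
Step 10. [r6c1∈{2}] r6c1's peers cover all but 2 ⇒ r6c1=2.
Step 11. [r2c3∈{4}] r2c3 has the single candidate 4. So r2c3=4.
Step 12. [r5c5∈{3}] only 3 remains possible at r5c5 ⇒ r5c5=3.
Step 13. [r2c6∈{6}] r2c6 is down to just 6. So r2c6=6.
Step 14. [r2c2∈{2}] only 2 remains possible at r2c2 ⇒ r2c2=2.
Step 15. [r3c1∈{5}] r3c1 has the single candidate 5 ⇒ r3c1=5.
Step 16. [r4c2∈{6}] nothing but 6 survives at r4c2 ⇒ r4c2=6.
Step 17. [r6c3∈{3}] r6c3 is down to just 3. So r6c3=3.
Step 18. [r5c4∈{4}] r5c4's peers cover all but 4 ⇒ r5c4=4.
Step 19. [r3c4∈{6}] nothing but 6 survives at r3c4. So r3c4=6.

Answer: 1 5 6 2 4 3 / 3 2 4 1 5 6 / 5 3 2 6 1 4 / 4 6 1 3 2 5 / 6 1 5 4 3 2 / 2 4 3 5 6 1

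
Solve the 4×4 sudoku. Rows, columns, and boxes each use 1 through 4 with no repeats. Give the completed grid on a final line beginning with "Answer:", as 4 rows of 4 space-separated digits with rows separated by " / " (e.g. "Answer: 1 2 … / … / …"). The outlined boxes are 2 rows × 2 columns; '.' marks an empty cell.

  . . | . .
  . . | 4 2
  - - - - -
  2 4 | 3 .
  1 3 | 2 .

Step 1. [r1c4∈{1,3}] r1c4 is the only open cell in col 4 admitting 3, so r1c4=3.
Step 2. [r1c3∈{1}] nothing but 1 survives at r1c3. So r1c3=1.
Step 3. [r2c1∈{3}] only 3 remains possible at r2c1 ⇒ r2c1=3.
Step 4. [r2c2∈{1}] r2c2's peers cover all but 1. So r2c2=1.
Step 5. [r1c1∈{4}] r1c1 is down to just 4, so r1c1=4.
Step 6. [r3c4∈{1}] r3c4 has the single candidate 1 ⇒ r3c4=1.
Step 7. [r1c2∈{2}] r1c2's peers cover all but 2, so r1c2=2.
Step 8. [r4c4∈{4}] r4c4 has the single candidate 4 ⇒ r4c4=4.

Answer: 4 2 1 3 / 3 1 4 2 / 2 4 3 1 / 1 3 2 4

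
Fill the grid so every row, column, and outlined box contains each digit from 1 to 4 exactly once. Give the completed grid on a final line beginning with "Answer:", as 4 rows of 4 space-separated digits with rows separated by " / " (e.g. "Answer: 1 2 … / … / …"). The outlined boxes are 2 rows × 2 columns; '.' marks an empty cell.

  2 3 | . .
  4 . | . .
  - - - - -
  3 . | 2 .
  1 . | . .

Step 1. [r3c4∈{1,4}] row 3 places 1 nowhere but r3c4 ⇒ r3c4=1.
Step 2. [r1c3∈{1,4}] 1 has one home in row 1: r1c3 ⇒ r1c3=1.
Step 3. [r4c3∈{3,4}] r4c3 is the only open cell in col 3 admitting 4 ⇒ r4c3=4.
Step 4. [r2c3∈{3}] r2c3 has the single candidate 3. So r2c3=3.
Step 5. [r2c4∈{2}] only 2 remains possible at r2c4, so r2c4=2.
Step 6. [r2c2∈{1}] only 1 remains possible at r2c2 ⇒ r2c2=1.
Step 7. [r3c2∈{4}] nothing but 4 survives at r3c2. So r3c2=4.
Step 8. [r1c4∈{4}] r1c4's peers cover all but 4 ⇒ r1c4=4.
Step 9. [r4c4∈{3}] nothing but 3 survives at r4c4 ⇒ r4c4=3.
Step 10. [r4c2∈{2}] r4c2's peers cover all but 2, so r4c2=2.

Answer: 2 3 1 4 / 4 1 3 2 / 3 4 2 1 / 1 2 4 3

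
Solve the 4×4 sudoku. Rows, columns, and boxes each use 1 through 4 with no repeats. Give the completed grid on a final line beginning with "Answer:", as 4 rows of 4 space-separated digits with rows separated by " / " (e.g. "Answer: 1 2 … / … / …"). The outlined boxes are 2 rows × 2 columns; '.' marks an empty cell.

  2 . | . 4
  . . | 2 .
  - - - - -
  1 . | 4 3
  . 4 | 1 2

Step 1. [r1c2∈{1,3}] row 1 places 1 nowhere but r1c2 ⇒ r1c2=1.
Step 2. [r4c1∈{3}] nothing but 3 survives at r4c1. So r4c1=3.
Step 3. [r1c3∈{3}] r1c3's peers cover all but 3. So r1c3=3.
Step 4. [r2c4∈{1}] r2c4 is down to just 1. So r2c4=1.
Step 5. [r3c2∈{2}] nothing but 2 survives at r3c2, so r3c2=2.
Step 6. [r2c2∈{3}] r2c2's peers cover all but 3. So r2c2=3.
Step 7. [r2c1∈{4}] r2c1's peers cover all but 4, so r2c1=4.

Answer: 2 1 3 4 / 4 3 2 1 / 1 2 4 3 / 3 4 1 2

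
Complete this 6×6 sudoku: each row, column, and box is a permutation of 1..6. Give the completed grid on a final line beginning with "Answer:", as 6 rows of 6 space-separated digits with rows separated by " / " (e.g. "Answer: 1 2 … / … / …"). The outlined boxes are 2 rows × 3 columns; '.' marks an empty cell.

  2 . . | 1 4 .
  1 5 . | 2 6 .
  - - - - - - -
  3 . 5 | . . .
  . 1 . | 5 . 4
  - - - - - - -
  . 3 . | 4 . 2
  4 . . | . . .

Step 1. [r1c2∈{6}] r1c2's peers cover all but 6 ⇒ r1c2=6.
Step 2. [r6c4∈{3,6}] in col 4, 3 fits only at r6c4, so r6c4=3.
Step 3. [r6c6∈{1,5,6}] r6c6 is the only open cell in box 6 admitting 6. So r6c6=6.
Step 4. [r6c5∈{1,5}] 5 has one home in row 6: r6c5. So r6c5=5.
Step 5. [r6c3∈{1,2}] across row 6, 1 lands solely at r6c3 ⇒ r6c3=1.
Step 6. [r4c3∈{2,6}] r4c3 is the only open cell in col 3 admitting 2 ⇒ r4c3=2.
Step 7. [r1c3∈{3}] r1c3 is down to just 3 ⇒ r1c3=3.
Step 8. [r5c3∈{6}] only 6 remains possible at r5c3. So r5c3=6.
Step 9. [r5c5∈{1}] r5c5's peers cover all but 1, so r5c5=1.
Step 10. [r6c2∈{2}] r6c2 has the single candidate 2. So r6c2=2.
Step 11. [r3c5∈{2}] nothing but 2 survives at r3c5, so r3c5=2.
Step 12. [r3c4∈{6}] only 6 remains possible at r3c4 ⇒ r3c4=6.
Step 13. [r3c6∈{1}] r3c6 is down to just 1 ⇒ r3c6=1.
Step 14. [r5c1∈{5}] r5c1 is down to just 5. So r5c1=5.
Step 15. [r4c1∈{6}] r4c1's peers cover all but 6, so r4c1=6.
Step 16. [r1c6∈{5}] nothing but 5 survives at r1c6, so r1c6=5.
Step 17. [r3c2∈{4}] nothing but 4 survives at r3c2. So r3c2=4.
Step 18. [r4c5∈{3}] only 3 remains possible at r4c5, so r4c5=3.
Step 19. [r2c6∈{3}] r2c6 is down to just 3. So r2c6=3.
Step 20. [r2c3∈{4}] r2c3 has the single candidate 4, so r2c3=4.

Answer: 2 6 3 1 4 5 / 1 5 4 2 6 3 / 3 4 5 6 2 1 / 6 1 2 5 3 4 / 5 3 6 4 1 2 / 4 2 1 3 5 6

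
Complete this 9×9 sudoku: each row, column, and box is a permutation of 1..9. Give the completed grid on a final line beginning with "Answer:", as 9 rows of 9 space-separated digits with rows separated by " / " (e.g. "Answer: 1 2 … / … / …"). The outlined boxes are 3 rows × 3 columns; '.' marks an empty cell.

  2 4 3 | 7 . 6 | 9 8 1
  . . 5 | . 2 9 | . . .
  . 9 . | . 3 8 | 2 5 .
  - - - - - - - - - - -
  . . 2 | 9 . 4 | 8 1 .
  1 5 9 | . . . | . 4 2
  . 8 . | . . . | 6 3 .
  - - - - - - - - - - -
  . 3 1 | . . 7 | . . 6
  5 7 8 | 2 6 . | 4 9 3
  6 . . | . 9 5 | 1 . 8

Step 1. [r3c1∈{7}] nothing but 7 survives at r3c1, so r3c1=7.
Step 2. [r6c5∈{1,5,7}] col 5 places 1 nowhere but r6c5 ⇒ r6c5=1.
Step 3. [r7c5∈{4,8}] across col 5, 4 lands solely at r7c5 ⇒ r7c5=4.
Step 4. [r5c7∈{7}] r5c7 has the single candidate 7. So r5c7=7.
Step 5. [r3c9∈{4}] r3c9 has the single candidate 4. So r3c9=4.
Step 6. [r6c4∈{5}] r6c4 is down to just 5 ⇒ r6c4=5.
Step 7. [r9c8∈{2,7}] in row 9, 7 fits only at r9c8. So r9c8=7.
Step 8. [r5c4∈{3,6,8}] across row 5, 6 lands solely at r5c4 ⇒ r5c4=6.
Step 9. [r2c2∈{1,6}] across col 2, 1 lands solely at r2c2 ⇒ r2c2=1.
Step 10. [r9c3∈{4}] r9c3 has the single candidate 4 ⇒ r9c3=4.
Step 11. [r6c6∈{2}] r6c6 is down to just 2, so r6c6=2.
Step 12. [r7c8∈{2}] r7c8 is down to just 2, so r7c8=2.
Step 13. [r2c7∈{3}] only 3 remains possible at r2c7. So r2c7=3.
Step 14. [r6c9∈{9}] r6c9 has the single candidate 9 ⇒ r6c9=9.
Step 15. [r6c3∈{7}] r6c3's peers cover all but 7, so r6c3=7.
Step 16. [r3c3∈{6}] r3c3 has the single candidate 6 ⇒ r3c3=6.
Step 17. [r5c5∈{8}] r5c5's peers cover all but 8. So r5c5=8.
Step 18. [r7c4∈{8}] r7c4 is down to just 8, so r7c4=8.
Step 19. [r2c1∈{8}] only 8 remains possible at r2c1. So r2c1=8.
Step 20. [r9c4∈{3}] r9c4 has the single candidate 3. So r9c4=3.
Step 21. [r5c6∈{3}] r5c6 is down to just 3. So r5c6=3.
Step 22. [r4c1∈{3}] r4c1's peers cover all but 3 ⇒ r4c1=3.
Step 23. [r4c5∈{7}] r4c5 is down to just 7, so r4c5=7.
Step 24. [r3c4∈{1}] r3c4 is down to just 1, so r3c4=1.
Step 25. [r2c8∈{6}] r2c8 has the single candidate 6. So r2c8=6.
Step 26. [r1c5∈{5}] r1c5 has the single candidate 5, so r1c5=5.
Step 27. [r4c9∈{5}] r4c9 is down to just 5. So r4c9=5.
Step 28. [r7c1∈{9}] r7c1 is down to just 9, so r7c1=9.
Step 29. [r8c6∈{1}] r8c6 has the single candidate 1, so r8c6=1.
Step 30. [r7c7∈{5}] r7c7 has the single candidate 5 ⇒ r7c7=5.
Step 31. [r4c2∈{6}] r4c2's peers cover all but 6 ⇒ r4c2=6.
Step 32. [r9c2∈{2}] nothing but 2 survives at r9c2 ⇒ r9c2=2.
Step 33. [r6c1∈{4}] nothing but 4 survives at r6c1 ⇒ r6c1=4.
Step 34. [r2c4∈{4}] only 4 remains possible at r2c4, so r2c4=4.
Step 35. [r2c9∈{7}] only 7 remains possible at r2c9, so r2c9=7.

Answer: 2 4 3 7 5 6 9 8 1 / 8 1 5 4 2 9 3 6 7 / 7 9 6 1 3 8 2 5 4 / 3 6 2 9 7 4 8 1 5 / 1 5 9 6 8 3 7 4 2 / 4 8 7 5 1 2 6 3 9 / 9 3 1 8 4 7 5 2 6 / 5 7 8 2 6 1 4 9 3 / 6 2 4 3 9 5 1 7 8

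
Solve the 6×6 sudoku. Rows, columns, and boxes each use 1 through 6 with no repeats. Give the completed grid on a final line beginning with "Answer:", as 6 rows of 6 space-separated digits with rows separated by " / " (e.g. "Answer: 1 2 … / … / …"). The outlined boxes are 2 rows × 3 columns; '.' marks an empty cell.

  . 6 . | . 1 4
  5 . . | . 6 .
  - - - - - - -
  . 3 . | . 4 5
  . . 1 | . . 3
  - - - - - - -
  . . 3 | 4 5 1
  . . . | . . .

Step 1. [r5c2∈{2}] nothing but 2 survives at r5c2, so r5c2=2.
Step 2. [r6c6∈{2,6}] col 6 places 6 nowhere but r6c6. So r6c6=6.
Step 3. [r1c3∈{2}] r1c3 has the single candidate 2. So r1c3=2.
Step 4. [r4c5∈{2}] r4c5's peers cover all but 2 ⇒ r4c5=2.
Step 5. [r3c3∈{6}] r3c3 has the single candidate 6, so r3c3=6.
Step 6. [r2c4∈{2,3}] 3 has one home in row 2: r2c4, so r2c4=3.
Step 7. [r4c1∈{4}] only 4 remains possible at r4c1. So r4c1=4.
Step 8. [r2c2∈{1,4}] 1 has one home in row 2: r2c2, so r2c2=1.
Step 9. [r6c3∈{4,5}] across col 3, 5 lands solely at r6c3. So r6c3=5.
Step 10. [r6c2∈{4}] r6c2 is down to just 4, so r6c2=4.
Step 11. [r1c4∈{5}] only 5 remains possible at r1c4 ⇒ r1c4=5.
Step 12. [r6c4∈{2}] nothing but 2 survives at r6c4 ⇒ r6c4=2.
Step 13. [r6c5∈{3}] only 3 remains possible at r6c5 ⇒ r6c5=3.
Step 14. [r4c4∈{6}] r4c4 is down to just 6, so r4c4=6.
Step 15. [r5c1∈{6}] nothing but 6 survives at r5c1 ⇒ r5c1=6.
Step 16. [r2c3∈{4}] nothing but 4 survives at r2c3. So r2c3=4.
Step 17. [r6c1∈{1}] r6c1 is down to just 1 ⇒ r6c1=1.
Step 18. [r3c4∈{1}] r3c4's peers cover all but 1, so r3c4=1.
Step 19. [r4c2∈{5}] only 5 remains possible at r4c2 ⇒ r4c2=5.
Step 20. [r2c6∈{2}] r2c6 is down to just 2 ⇒ r2c6=2.
Step 21. [r1c1∈{3}] only 3 remains possible at r1c1 ⇒ r1c1=3.
Step 22. [r3c1∈{2}] r3c1 has the single candidate 2. So r3c1=2.

Answer: 3 6 2 5 1 4 / 5 1 4 3 6 2 / 2 3 6 1 4 5 / 4 5 1 6 2 3 / 6 2 3 4 5 1 / 1 4 5 2 3 6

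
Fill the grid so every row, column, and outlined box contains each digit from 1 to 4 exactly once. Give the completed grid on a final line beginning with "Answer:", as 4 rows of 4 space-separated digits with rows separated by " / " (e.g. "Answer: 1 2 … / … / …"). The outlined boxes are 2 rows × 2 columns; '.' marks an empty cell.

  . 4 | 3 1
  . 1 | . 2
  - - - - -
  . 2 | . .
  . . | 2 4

Step 1. [r4c1∈{1,3}] row 4 places 1 nowhere but r4c1 ⇒ r4c1=1.
Step 2. [r2c1∈{3}] r2c1 is down to just 3. So r2c1=3.
Step 3. [r3c1∈{4}] r3c1 is down to just 4, so r3c1=4.
Step 4. [r4c2∈{3}] r4c2 has the single candidate 3. So r4c2=3.
Step 5. [r2c3∈{4}] r2c3 has the single candidate 4, so r2c3=4.
Step 6. [r3c4∈{3}] r3c4's peers cover all but 3 ⇒ r3c4=3.
Step 7. [r3c3∈{1}] only 1 remains possible at r3c3 ⇒ r3c3=1.
Step 8. [r1c1∈{2}] only 2 remains possible at r1c1 ⇒ r1c1=2.

Answer: 2 4 3 1 / 3 1 4 2 / 4 2 1 3 / 1 3 2 4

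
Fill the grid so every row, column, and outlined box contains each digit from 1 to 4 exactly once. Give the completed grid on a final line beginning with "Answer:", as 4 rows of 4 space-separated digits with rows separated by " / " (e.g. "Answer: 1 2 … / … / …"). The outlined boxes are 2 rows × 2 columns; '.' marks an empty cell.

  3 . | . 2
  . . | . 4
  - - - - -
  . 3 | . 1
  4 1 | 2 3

Step 1. [r2c1∈{1,2}] across col 1, 1 lands solely at r2c1. So r2c1=1.
Step 2. [r2c3∈{3}] r2c3 has the single candidate 3. So r2c3=3.
Step 3. [r1c2∈{4}] only 4 remains possible at r1c2 ⇒ r1c2=4.
Step 4. [r3c3∈{4}] only 4 remains possible at r3c3, so r3c3=4.
Step 5. [r1c3∈{1}] nothing but 1 survives at r1c3. So r1c3=1.
Step 6. [r2c2∈{2}] r2c2 is down to just 2 ⇒ r2c2=2.
Step 7. [r3c1∈{2}] only 2 remains possible at r3c1 ⇒ r3c1=2.

Answer: 3 4 1 2 / 1 2 3 4 / 2 3 4 1 / 4 1 2 3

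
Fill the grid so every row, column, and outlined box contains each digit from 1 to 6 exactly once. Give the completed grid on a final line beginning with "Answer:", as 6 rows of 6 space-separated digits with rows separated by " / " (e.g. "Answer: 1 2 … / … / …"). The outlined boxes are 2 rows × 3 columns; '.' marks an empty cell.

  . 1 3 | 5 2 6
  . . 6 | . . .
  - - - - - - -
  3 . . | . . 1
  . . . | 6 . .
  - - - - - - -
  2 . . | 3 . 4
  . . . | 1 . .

Step 1. [r6c1∈{4,5,6}] col 1 places 6 nowhere but r6c1. So r6c1=6.
Step 2. [r5c2∈{5}] r5c2 is down to just 5. So r5c2=5.
Step 3. [r3c4∈{2,4}] across col 4, 2 lands solely at r3c4. So r3c4=2.
Step 4. [r4c3∈{1,2,4,5}] across col 3, 2 lands solely at r4c3. So r4c3=2.
Step 5. [r4c2∈{4}] only 4 remains possible at r4c2 ⇒ r4c2=4.
Step 6. [r6c5∈{5}] r6c5 has the single candidate 5 ⇒ r6c5=5.
Step 7. [r2c6∈{3}] nothing but 3 survives at r2c6. So r2c6=3.
Step 8. [r2c1∈{4,5}] in row 2, 5 fits only at r2c1 ⇒ r2c1=5.
Step 9. [r3c5∈{4}] nothing but 4 survives at r3c5 ⇒ r3c5=4.
Step 10. [r3c2∈{6}] only 6 remains possible at r3c2, so r3c2=6.
Step 11. [r2c4∈{4}] r2c4 has the single candidate 4 ⇒ r2c4=4.
Step 12. [r4c1∈{1}] only 1 remains possible at r4c1 ⇒ r4c1=1.
Step 13. [r2c5∈{1}] only 1 remains possible at r2c5, so r2c5=1.
Step 14. [r4c5∈{3}] r4c5's peers cover all but 3 ⇒ r4c5=3.
Step 15. [r4c6∈{5}] r4c6's peers cover all but 5. So r4c6=5.
Step 16. [r5c3∈{1}] nothing but 1 survives at r5c3 ⇒ r5c3=1.
Step 17. [r1c1∈{4}] nothing but 4 survives at r1c1, so r1c1=4.
Step 18. [r6c3∈{4}] nothing but 4 survives at r6c3, so r6c3=4.
Step 19. [r6c6∈{2}] r6c6 has the single candidate 2 ⇒ r6c6=2.
Step 20. [r3c3∈{5}] r3c3's peers cover all but 5, so r3c3=5.
Step 21. [r6c2∈{3}] r6c2 has the single candidate 3. So r6c2=3.
Step 22. [r5c5∈{6}] only 6 remains possible at r5c5 ⇒ r5c5=6.
Step 23. [r2c2∈{2}] nothing but 2 survives at r2c2. So r2c2=2.

Answer: 4 1 3 5 2 6 / 5 2 6 4 1 3 / 3 6 5 2 4 1 / 1 4 2 6 3 5 / 2 5 1 3 6 4 / 6 3 4 1 5 2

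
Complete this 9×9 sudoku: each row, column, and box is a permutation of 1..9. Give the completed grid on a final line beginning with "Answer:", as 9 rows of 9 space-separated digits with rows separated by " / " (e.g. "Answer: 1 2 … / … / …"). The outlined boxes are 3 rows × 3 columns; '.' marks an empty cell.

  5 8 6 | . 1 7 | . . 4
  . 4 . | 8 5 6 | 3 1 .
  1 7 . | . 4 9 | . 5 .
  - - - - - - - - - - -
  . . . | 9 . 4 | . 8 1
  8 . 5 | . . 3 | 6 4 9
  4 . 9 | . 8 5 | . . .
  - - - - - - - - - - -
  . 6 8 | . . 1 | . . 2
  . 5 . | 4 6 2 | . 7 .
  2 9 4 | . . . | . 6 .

Step 1. [r9c9∈{3,5,8}] 5 has one home in col 9: r9c9. So r9c9=5.
Step 2. [r4c3∈{2,3,7}] across col 3, 7 lands solely at r4c3 ⇒ r4c3=7.
Step 3. [r4c5∈{2}] nothing but 2 survives at r4c5. So r4c5=2.
Step 4. [r8c7∈{1,8,9}] r8c7 is the only open cell in row 8 admitting 9, so r8c7=9.
Step 5. [r7c8∈{3}] only 3 remains possible at r7c8. So r7c8=3.
Step 6. [r1c7∈{2}] nothing but 2 survives at r1c7, so r1c7=2.
Step 7. [r5c5∈{7}] only 7 remains possible at r5c5, so r5c5=7.
Step 8. [r3c3∈{2,3}] r3c3 is the only open cell in box 1 admitting 3. So r3c3=3.
Step 9. [r5c2∈{1,2}] in row 5, 2 fits only at r5c2 ⇒ r5c2=2.
Step 10. [r6c2∈{1,3}] across col 2, 1 lands solely at r6c2. So r6c2=1.
Step 11. [r3c7∈{8}] nothing but 8 survives at r3c7 ⇒ r3c7=8.
Step 12. [r9c4∈{3,7}] in row 9, 7 fits only at r9c4, so r9c4=7.
Step 13. [r2c9∈{7}] r2c9's peers cover all but 7, so r2c9=7.
Step 14. [r4c1∈{3,6}] across row 4, 6 lands solely at r4c1. So r4c1=6.
Step 15. [r9c7∈{1}] r9c7 has the single candidate 1. So r9c7=1.
Step 16. [r6c9∈{3}] r6c9 is down to just 3, so r6c9=3.
Step 17. [r8c3∈{1}] r8c3 is down to just 1. So r8c3=1.
Step 18. [r6c8∈{2}] nothing but 2 survives at r6c8, so r6c8=2.
Step 19. [r4c2∈{3}] nothing but 3 survives at r4c2 ⇒ r4c2=3.
Step 20. [r3c9∈{6}] r3c9 has the single candidate 6, so r3c9=6.
Step 21. [r9c5∈{3}] r9c5 has the single candidate 3. So r9c5=3.
Step 22. [r7c7∈{4}] r7c7 has the single candidate 4, so r7c7=4.
Step 23. [r7c4∈{5}] r7c4 has the single candidate 5. So r7c4=5.
Step 24. [r9c6∈{8}] only 8 remains possible at r9c6. So r9c6=8.
Step 25. [r4c7∈{5}] nothing but 5 survives at r4c7. So r4c7=5.
Step 26. [r8c9∈{8}] r8c9 has the single candidate 8. So r8c9=8.
Step 27. [r7c5∈{9}] r7c5 is down to just 9. So r7c5=9.
Step 28. [r1c8∈{9}] r1c8 is down to just 9. So r1c8=9.
Step 29. [r1c4∈{3}] r1c4 has the single candidate 3. So r1c4=3.
Step 30. [r8c1∈{3}] r8c1's peers cover all but 3. So r8c1=3.
Step 31. [r2c1∈{9}] only 9 remains possible at r2c1 ⇒ r2c1=9.
Step 32. [r2c3∈{2}] only 2 remains possible at r2c3. So r2c3=2.
Step 33. [r7c1∈{7}] r7c1 is down to just 7. So r7c1=7.
Step 34. [r6c4∈{6}] r6c4 has the single candidate 6, so r6c4=6.
Step 35. [r6c7∈{7}] only 7 remains possible at r6c7 ⇒ r6c7=7.
Step 36. [r3c4∈{2}] r3c4's peers cover all but 2, so r3c4=2.
Step 37. [r5c4∈{1}] nothing but 1 survives at r5c4, so r5c4=1.

Answer: 5 8 6 3 1 7 2 9 4 / 9 4 2 8 5 6 3 1 7 / 1 7 3 2 4 9 8 5 6 / 6 3 7 9 2 4 5 8 1 / 8 2 5 1 7 3 6 4 9 / 4 1 9 6 8 5 7 2 3 / 7 6 8 5 9 1 4 3 2 / 3 5 1 4 6 2 9 7 8 / 2 9 4 7 3 8 1 6 5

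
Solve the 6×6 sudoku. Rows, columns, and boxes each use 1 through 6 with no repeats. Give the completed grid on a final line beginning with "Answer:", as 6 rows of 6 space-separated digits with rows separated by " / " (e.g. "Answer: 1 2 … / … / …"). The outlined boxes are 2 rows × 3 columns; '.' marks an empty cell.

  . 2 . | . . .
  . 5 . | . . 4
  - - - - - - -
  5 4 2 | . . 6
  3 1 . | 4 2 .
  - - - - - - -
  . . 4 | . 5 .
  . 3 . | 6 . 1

Step 1. [r5c1∈{1,2,6}] r5c1 is the only open cell in row 5 admitting 1 ⇒ r5c1=1.
Step 2. [r2c1∈{6}] r2c1 is down to just 6. So r2c1=6.
Step 3. [r1c4∈{1,3,5}] across col 4, 5 lands solely at r1c4. So r1c4=5.
Step 4. [r1c6∈{3}] nothing but 3 survives at r1c6. So r1c6=3.
Step 5. [r2c5∈{1}] r2c5 is down to just 1, so r2c5=1.
Step 6. [r5c4∈{2,3}] row 5 places 3 nowhere but r5c4. So r5c4=3.
Step 7. [r6c1∈{2}] r6c1 is down to just 2 ⇒ r6c1=2.
Step 8. [r4c3∈{6}] nothing but 6 survives at r4c3, so r4c3=6.
Step 9. [r4c6∈{5}] nothing but 5 survives at r4c6. So r4c6=5.
Step 10. [r3c4∈{1}] only 1 remains possible at r3c4 ⇒ r3c4=1.
Step 11. [r6c3∈{5}] only 5 remains possible at r6c3 ⇒ r6c3=5.
Step 12. [r1c3∈{1}] nothing but 1 survives at r1c3 ⇒ r1c3=1.
Step 13. [r1c1∈{4}] r1c1 is down to just 4. So r1c1=4.
Step 14. [r5c2∈{6}] r5c2 is down to just 6. So r5c2=6.
Step 15. [r2c4∈{2}] only 2 remains possible at r2c4 ⇒ r2c4=2.
Step 16. [r3c5∈{3}] r3c5 is down to just 3, so r3c5=3.
Step 17. [r5c6∈{2}] r5c6 is down to just 2. So r5c6=2.
Step 18. [r2c3∈{3}] nothing but 3 survives at r2c3 ⇒ r2c3=3.
Step 19. [r1c5∈{6}] only 6 remains possible at r1c5, so r1c5=6.
Step 20. [r6c5∈{4}] r6c5 is down to just 4. So r6c5=4.

Answer: 4 2 1 5 6 3 / 6 5 3 2 1 4 / 5 4 2 1 3 6 / 3 1 6 4 2 5 / 1 6 4 3 5 2 / 2 3 5 6 4 1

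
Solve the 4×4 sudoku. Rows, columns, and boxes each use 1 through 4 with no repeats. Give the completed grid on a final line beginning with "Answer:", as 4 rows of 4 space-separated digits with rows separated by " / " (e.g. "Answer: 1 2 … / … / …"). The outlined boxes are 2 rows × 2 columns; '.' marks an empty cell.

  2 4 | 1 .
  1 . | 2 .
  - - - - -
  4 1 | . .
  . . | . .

Step 1. [r4c1∈{3}] only 3 remains possible at r4c1 ⇒ r4c1=3.
Step 2. [r2c4∈{3,4}] r2c4 is the only open cell in row 2 admitting 4 ⇒ r2c4=4.
Step 3. [r3c4∈{2,3}] 2 has one home in row 3: r3c4 ⇒ r3c4=2.
Step 4. [r4c2∈{2}] r4c2's peers cover all but 2 ⇒ r4c2=2.
Step 5. [r4c3∈{4}] r4c3's peers cover all but 4. So r4c3=4.
Step 6. [r3c3∈{3}] r3c3's peers cover all but 3. So r3c3=3.
Step 7. [r2c2∈{3}] nothing but 3 survives at r2c2 ⇒ r2c2=3.
Step 8. [r4c4∈{1}] r4c4 has the single candidate 1 ⇒ r4c4=1.
Step 9. [r1c4∈{3}] nothing but 3 survives at r1c4. So r1c4=3.

Answer: 2 4 1 3 / 1 3 2 4 / 4 1 3 2 / 3 2 4 1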